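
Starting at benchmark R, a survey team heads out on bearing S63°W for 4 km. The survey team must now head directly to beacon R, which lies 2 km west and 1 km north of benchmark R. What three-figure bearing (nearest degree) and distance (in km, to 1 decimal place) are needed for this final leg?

Leg 1 (S63°W, 4 km): east 4 sin 243° = -3.56, north 4 cos 243° = -1.82
Current position: (-3.56, -1.82). Target: (-2, 1). Remaining: Δeast = 1.56, Δnorth = 2.82.
Bearing = atan2(1.56, 2.82) mod 360° = 29.05°; distance = √((1.56)² + (2.82)²) = 3.221 km.

029°, 3.2 km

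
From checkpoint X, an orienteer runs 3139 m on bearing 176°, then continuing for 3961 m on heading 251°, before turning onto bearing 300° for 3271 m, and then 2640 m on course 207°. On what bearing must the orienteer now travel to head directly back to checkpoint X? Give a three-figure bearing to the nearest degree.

Leg 1 (176°, 3139 m): east 3139 sin 176° = 218.97, north 3139 cos 176° = -3131.35
Leg 2 (251°, 3961 m): east 3961 sin 251° = -3745.20, north 3961 cos 251° = -1289.58
Leg 3 (300°, 3271 m): east 3271 sin 300° = -2832.77, north 3271 cos 300° = 1635.50
Leg 4 (207°, 2640 m): east 2640 sin 207° = -1198.53, north 2640 cos 207° = -2352.26
Net displacement: -7557.54 east, -5137.69 north. Direction back to start is (7557.54, 5137.69): bearing = atan2(7557.54, 5137.69) mod 360° = 55.79° ≈ 056°.

056°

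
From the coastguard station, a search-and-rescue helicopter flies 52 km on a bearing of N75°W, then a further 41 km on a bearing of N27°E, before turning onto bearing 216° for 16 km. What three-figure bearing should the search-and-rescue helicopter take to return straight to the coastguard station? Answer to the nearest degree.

Leg 1 (N75°W, 52 km): east 52 sin 285° = -50.23, north 52 cos 285° = 13.46
Leg 2 (N27°E, 41 km): east 41 sin 27° = 18.61, north 41 cos 27° = 36.53
Leg 3 (216°, 16 km): east 16 sin 216° = -9.40, north 16 cos 216° = -12.94
Net displacement: -41.02 east, 37.05 north. Direction back to start is (41.02, -37.05): bearing = atan2(41.02, -37.05) mod 360° = 132.09° ≈ 132°.

132°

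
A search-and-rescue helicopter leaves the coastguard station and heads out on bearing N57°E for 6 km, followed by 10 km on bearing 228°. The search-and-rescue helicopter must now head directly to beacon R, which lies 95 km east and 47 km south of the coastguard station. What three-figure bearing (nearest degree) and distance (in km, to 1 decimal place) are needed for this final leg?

Leg 1 (N57°E, 6 km): east 6 sin 57° = 5.03, north 6 cos 57° = 3.27
Leg 2 (228°, 10 km): east 10 sin 228° = -7.43, north 10 cos 228° = -6.69
Current position: (-2.40, -3.42). Target: (95, -47). Remaining: Δeast = 97.40, Δnorth = -43.58.
Bearing = atan2(97.40, -43.58) mod 360° = 114.10°; distance = √((97.40)² + (-43.58)²) = 106.703 km.

114°, 106.7 km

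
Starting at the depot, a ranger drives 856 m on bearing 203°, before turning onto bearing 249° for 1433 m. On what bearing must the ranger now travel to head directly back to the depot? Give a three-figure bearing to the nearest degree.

052°

Leg 1 (203°, 856 m): east 856 sin 203° = -334.47, north 856 cos 203° = -787.95
Leg 2 (249°, 1433 m): east 1433 sin 249° = -1337.82, north 1433 cos 249° = -513.54
Net displacement: -1672.29 east, -1301.49 north. Direction back to start is (1672.29, 1301.49): bearing = atan2(1672.29, 1301.49) mod 360° = 52.11° ≈ 052°.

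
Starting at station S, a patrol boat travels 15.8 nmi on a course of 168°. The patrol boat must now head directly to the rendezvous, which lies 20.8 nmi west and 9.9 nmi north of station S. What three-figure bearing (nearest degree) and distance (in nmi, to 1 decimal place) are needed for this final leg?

Leg 1 (168°, 15.8 nmi): east 15.8 sin 168° = 3.29, north 15.8 cos 168° = -15.45
Current position: (3.29, -15.45). Target: (-20.8, 9.9). Remaining: Δeast = -24.09, Δnorth = 25.35.
Bearing = atan2(-24.09, 25.35) mod 360° = 316.47°; distance = √((-24.09)² + (25.35)²) = 34.971 nmi.

316°, 35.0 nmi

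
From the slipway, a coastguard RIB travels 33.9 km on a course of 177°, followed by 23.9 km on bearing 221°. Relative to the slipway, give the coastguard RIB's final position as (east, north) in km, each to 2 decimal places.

(-13.91, -51.89)

Leg 1 (177°, 33.9 km): east 33.9 sin 177° = 1.77, north 33.9 cos 177° = -33.85
Leg 2 (221°, 23.9 km): east 23.9 sin 221° = -15.68, north 23.9 cos 221° = -18.04
Summing: -13.91 km east, -51.89 km north → (-13.91, -51.89).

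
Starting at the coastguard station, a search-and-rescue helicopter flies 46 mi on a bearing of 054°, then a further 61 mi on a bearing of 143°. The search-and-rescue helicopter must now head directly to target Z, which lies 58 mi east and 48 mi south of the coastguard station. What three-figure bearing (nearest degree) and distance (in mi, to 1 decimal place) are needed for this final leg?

211°, 30.8 mi

Leg 1 (054°, 46 mi): east 46 sin 54° = 37.21, north 46 cos 54° = 27.04
Leg 2 (143°, 61 mi): east 61 sin 143° = 36.71, north 61 cos 143° = -48.72
Current position: (73.93, -21.68). Target: (58, -48). Remaining: Δeast = -15.93, Δnorth = -26.32.
Bearing = atan2(-15.93, -26.32) mod 360° = 211.18°; distance = √((-15.93)² + (-26.32)²) = 30.764 mi.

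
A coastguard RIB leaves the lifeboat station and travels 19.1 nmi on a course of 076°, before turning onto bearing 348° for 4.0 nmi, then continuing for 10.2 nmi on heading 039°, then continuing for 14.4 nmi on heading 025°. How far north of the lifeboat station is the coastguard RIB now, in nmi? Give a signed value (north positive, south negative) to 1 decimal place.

29.5 nmi

Leg 1 (076°, 19.1 nmi): east 19.1 sin 76° = 18.53, north 19.1 cos 76° = 4.62
Leg 2 (348°, 4.0 nmi): east 4.0 sin 348° = -0.83, north 4.0 cos 348° = 3.91
Leg 3 (039°, 10.2 nmi): east 10.2 sin 39° = 6.42, north 10.2 cos 39° = 7.93
Leg 4 (025°, 14.4 nmi): east 14.4 sin 25° = 6.09, north 14.4 cos 25° = 13.05
Net north component: 29.51 nmi.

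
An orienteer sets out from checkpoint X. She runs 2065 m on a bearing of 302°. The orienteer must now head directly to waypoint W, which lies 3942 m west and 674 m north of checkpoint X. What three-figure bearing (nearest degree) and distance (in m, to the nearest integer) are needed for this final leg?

259°, 2231 m

Leg 1 (302°, 2065 m): east 2065 sin 302° = -1751.22, north 2065 cos 302° = 1094.28
Current position: (-1751.22, 1094.28). Target: (-3942, 674). Remaining: Δeast = -2190.78, Δnorth = -420.28.
Bearing = atan2(-2190.78, -420.28) mod 360° = 259.14°; distance = √((-2190.78)² + (-420.28)²) = 2230.730 m.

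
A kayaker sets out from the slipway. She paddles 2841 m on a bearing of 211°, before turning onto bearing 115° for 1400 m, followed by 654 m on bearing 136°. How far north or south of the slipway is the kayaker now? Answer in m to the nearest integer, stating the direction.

3497 m south

Leg 1 (211°, 2841 m): east 2841 sin 211° = -1463.22, north 2841 cos 211° = -2435.21
Leg 2 (115°, 1400 m): east 1400 sin 115° = 1268.83, north 1400 cos 115° = -591.67
Leg 3 (136°, 654 m): east 654 sin 136° = 454.31, north 654 cos 136° = -470.45
Net north component: -3497.33 m.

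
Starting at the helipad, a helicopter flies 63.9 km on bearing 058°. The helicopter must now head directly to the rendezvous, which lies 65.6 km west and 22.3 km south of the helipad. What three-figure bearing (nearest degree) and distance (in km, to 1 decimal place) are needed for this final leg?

Leg 1 (058°, 63.9 km): east 63.9 sin 58° = 54.19, north 63.9 cos 58° = 33.86
Current position: (54.19, 33.86). Target: (-65.6, -22.3). Remaining: Δeast = -119.79, Δnorth = -56.16.
Bearing = atan2(-119.79, -56.16) mod 360° = 244.88°; distance = √((-119.79)² + (-56.16)²) = 132.302 km.

245°, 132.3 km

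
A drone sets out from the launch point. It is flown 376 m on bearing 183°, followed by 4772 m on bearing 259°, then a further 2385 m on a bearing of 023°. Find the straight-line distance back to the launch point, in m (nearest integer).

3880 m

Leg 1 (183°, 376 m): east 376 sin 183° = -19.68, north 376 cos 183° = -375.48
Leg 2 (259°, 4772 m): east 4772 sin 259° = -4684.32, north 4772 cos 259° = -910.54
Leg 3 (023°, 2385 m): east 2385 sin 23° = 931.89, north 2385 cos 23° = 2195.40
Net: -3772.11 east, 909.38 north. Distance = √((-3772.11)² + (909.38)²) = 3880.178 m.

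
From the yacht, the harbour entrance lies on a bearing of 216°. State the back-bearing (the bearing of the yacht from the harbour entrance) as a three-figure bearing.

036°

Back-bearing = 216° − 180° = 036°.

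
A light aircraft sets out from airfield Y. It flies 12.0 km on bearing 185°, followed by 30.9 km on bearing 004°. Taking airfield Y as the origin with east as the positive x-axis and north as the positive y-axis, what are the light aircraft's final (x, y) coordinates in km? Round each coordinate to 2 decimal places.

Leg 1 (185°, 12.0 km): east 12.0 sin 185° = -1.05, north 12.0 cos 185° = -11.95
Leg 2 (004°, 30.9 km): east 30.9 sin 4° = 2.16, north 30.9 cos 4° = 30.82
Summing: 1.11 km east, 18.87 km north → (1.11, 18.87).

(1.11, 18.87)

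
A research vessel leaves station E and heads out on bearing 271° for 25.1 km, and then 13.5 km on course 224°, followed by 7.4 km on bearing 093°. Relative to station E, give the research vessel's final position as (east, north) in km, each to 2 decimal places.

Leg 1 (271°, 25.1 km): east 25.1 sin 271° = -25.10, north 25.1 cos 271° = 0.44
Leg 2 (224°, 13.5 km): east 13.5 sin 224° = -9.38, north 13.5 cos 224° = -9.71
Leg 3 (093°, 7.4 km): east 7.4 sin 93° = 7.39, north 7.4 cos 93° = -0.39
Summing: -27.08 km east, -9.66 km north → (-27.08, -9.66).

(-27.08, -9.66)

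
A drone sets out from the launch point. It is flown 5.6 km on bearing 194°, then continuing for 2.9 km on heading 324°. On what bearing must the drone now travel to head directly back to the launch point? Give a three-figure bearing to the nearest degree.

045°

Leg 1 (194°, 5.6 km): east 5.6 sin 194° = -1.35, north 5.6 cos 194° = -5.43
Leg 2 (324°, 2.9 km): east 2.9 sin 324° = -1.70, north 2.9 cos 324° = 2.35
Net displacement: -3.06 east, -3.09 north. Direction back to start is (3.06, 3.09): bearing = atan2(3.06, 3.09) mod 360° = 44.74° ≈ 045°.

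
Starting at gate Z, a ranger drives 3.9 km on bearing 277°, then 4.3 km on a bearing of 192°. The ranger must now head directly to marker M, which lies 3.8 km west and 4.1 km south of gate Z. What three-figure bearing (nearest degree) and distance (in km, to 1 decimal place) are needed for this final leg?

111°, 1.0 km

Leg 1 (277°, 3.9 km): east 3.9 sin 277° = -3.87, north 3.9 cos 277° = 0.48
Leg 2 (192°, 4.3 km): east 4.3 sin 192° = -0.89, north 4.3 cos 192° = -4.21
Current position: (-4.76, -3.73). Target: (-3.8, -4.1). Remaining: Δeast = 0.96, Δnorth = -0.37.
Bearing = atan2(0.96, -0.37) mod 360° = 110.94°; distance = √((0.96)² + (-0.37)²) = 1.033 km.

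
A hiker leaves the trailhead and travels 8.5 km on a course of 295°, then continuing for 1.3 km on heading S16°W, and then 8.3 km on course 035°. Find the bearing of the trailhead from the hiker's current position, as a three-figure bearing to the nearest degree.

Leg 1 (295°, 8.5 km): east 8.5 sin 295° = -7.70, north 8.5 cos 295° = 3.59
Leg 2 (S16°W, 1.3 km): east 1.3 sin 196° = -0.36, north 1.3 cos 196° = -1.25
Leg 3 (035°, 8.3 km): east 8.3 sin 35° = 4.76, north 8.3 cos 35° = 6.80
Net displacement: -3.30 east, 9.14 north. Direction back to start is (3.30, -9.14): bearing = atan2(3.30, -9.14) mod 360° = 160.14° ≈ 160°.

160°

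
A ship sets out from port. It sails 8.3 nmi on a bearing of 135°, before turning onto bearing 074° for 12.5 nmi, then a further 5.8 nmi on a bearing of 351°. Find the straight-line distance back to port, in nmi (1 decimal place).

17.3 nmi

Leg 1 (135°, 8.3 nmi): east 8.3 sin 135° = 5.87, north 8.3 cos 135° = -5.87
Leg 2 (074°, 12.5 nmi): east 12.5 sin 74° = 12.02, north 12.5 cos 74° = 3.45
Leg 3 (351°, 5.8 nmi): east 5.8 sin 351° = -0.91, north 5.8 cos 351° = 5.73
Net: 16.98 east, 3.31 north. Distance = √((16.98)² + (3.31)²) = 17.296 nmi.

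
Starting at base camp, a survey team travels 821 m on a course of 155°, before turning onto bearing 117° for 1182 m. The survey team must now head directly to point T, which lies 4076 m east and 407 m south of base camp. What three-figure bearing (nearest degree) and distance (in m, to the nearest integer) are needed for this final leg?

Leg 1 (155°, 821 m): east 821 sin 155° = 346.97, north 821 cos 155° = -744.08
Leg 2 (117°, 1182 m): east 1182 sin 117° = 1053.17, north 1182 cos 117° = -536.62
Current position: (1400.14, -1280.70). Target: (4076, -407). Remaining: Δeast = 2675.86, Δnorth = 873.70.
Bearing = atan2(2675.86, 873.70) mod 360° = 71.92°; distance = √((2675.86)² + (873.70)²) = 2814.884 m.

072°, 2815 m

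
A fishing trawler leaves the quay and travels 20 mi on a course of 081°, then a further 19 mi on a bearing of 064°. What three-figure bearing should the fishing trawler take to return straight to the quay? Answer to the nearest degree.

253°

Leg 1 (081°, 20 mi): east 20 sin 81° = 19.75, north 20 cos 81° = 3.13
Leg 2 (064°, 19 mi): east 19 sin 64° = 17.08, north 19 cos 64° = 8.33
Net displacement: 36.83 east, 11.46 north. Direction back to start is (-36.83, -11.46): bearing = atan2(-36.83, -11.46) mod 360° = 252.72° ≈ 253°.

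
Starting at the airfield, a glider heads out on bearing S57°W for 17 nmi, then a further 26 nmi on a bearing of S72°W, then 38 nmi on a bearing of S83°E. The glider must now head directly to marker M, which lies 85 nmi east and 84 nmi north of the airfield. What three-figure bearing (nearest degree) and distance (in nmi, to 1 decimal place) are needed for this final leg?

Leg 1 (S57°W, 17 nmi): east 17 sin 237° = -14.26, north 17 cos 237° = -9.26
Leg 2 (S72°W, 26 nmi): east 26 sin 252° = -24.73, north 26 cos 252° = -8.03
Leg 3 (S83°E, 38 nmi): east 38 sin 97° = 37.72, north 38 cos 97° = -4.63
Current position: (-1.27, -21.92). Target: (85, 84). Remaining: Δeast = 86.27, Δnorth = 105.92.
Bearing = atan2(86.27, 105.92) mod 360° = 39.16°; distance = √((86.27)² + (105.92)²) = 136.609 nmi.

039°, 136.6 nmi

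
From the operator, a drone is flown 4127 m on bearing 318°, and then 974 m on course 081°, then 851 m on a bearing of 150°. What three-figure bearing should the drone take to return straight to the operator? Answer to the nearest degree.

151°

Leg 1 (318°, 4127 m): east 4127 sin 318° = -2761.50, north 4127 cos 318° = 3066.96
Leg 2 (081°, 974 m): east 974 sin 81° = 962.01, north 974 cos 81° = 152.37
Leg 3 (150°, 851 m): east 851 sin 150° = 425.50, north 851 cos 150° = -736.99
Net displacement: -1373.99 east, 2482.34 north. Direction back to start is (1373.99, -2482.34): bearing = atan2(1373.99, -2482.34) mod 360° = 151.04° ≈ 151°.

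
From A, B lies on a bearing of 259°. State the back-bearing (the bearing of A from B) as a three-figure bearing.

079°

Back-bearing = 259° − 180° = 079°.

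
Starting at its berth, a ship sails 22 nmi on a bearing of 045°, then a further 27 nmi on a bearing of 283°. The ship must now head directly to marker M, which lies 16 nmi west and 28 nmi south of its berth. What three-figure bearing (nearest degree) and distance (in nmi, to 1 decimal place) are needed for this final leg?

Leg 1 (045°, 22 nmi): east 22 sin 45° = 15.56, north 22 cos 45° = 15.56
Leg 2 (283°, 27 nmi): east 27 sin 283° = -26.31, north 27 cos 283° = 6.07
Current position: (-10.75, 21.63). Target: (-16, -28). Remaining: Δeast = -5.25, Δnorth = -49.63.
Bearing = atan2(-5.25, -49.63) mod 360° = 186.04°; distance = √((-5.25)² + (-49.63)²) = 49.907 nmi.

186°, 49.9 nmi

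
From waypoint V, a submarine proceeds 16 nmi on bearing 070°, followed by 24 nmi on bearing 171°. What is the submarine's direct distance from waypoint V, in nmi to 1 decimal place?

Leg 1 (070°, 16 nmi): east 16 sin 70° = 15.04, north 16 cos 70° = 5.47
Leg 2 (171°, 24 nmi): east 24 sin 171° = 3.75, north 24 cos 171° = -23.70
Net: 18.79 east, -18.23 north. Distance = √((18.79)² + (-18.23)²) = 26.181 nmi.

26.2 nmi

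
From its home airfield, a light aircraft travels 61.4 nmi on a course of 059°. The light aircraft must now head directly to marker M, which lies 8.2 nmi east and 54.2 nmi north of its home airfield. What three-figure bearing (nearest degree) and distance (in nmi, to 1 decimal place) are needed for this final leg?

Leg 1 (059°, 61.4 nmi): east 61.4 sin 59° = 52.63, north 61.4 cos 59° = 31.62
Current position: (52.63, 31.62). Target: (8.2, 54.2). Remaining: Δeast = -44.43, Δnorth = 22.58.
Bearing = atan2(-44.43, 22.58) mod 360° = 296.94°; distance = √((-44.43)² + (22.58)²) = 49.837 nmi.

297°, 49.8 nmi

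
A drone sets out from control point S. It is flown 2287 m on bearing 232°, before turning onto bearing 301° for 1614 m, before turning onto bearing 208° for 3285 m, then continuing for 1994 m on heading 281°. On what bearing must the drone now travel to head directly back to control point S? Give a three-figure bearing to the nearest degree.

Leg 1 (232°, 2287 m): east 2287 sin 232° = -1802.18, north 2287 cos 232° = -1408.02
Leg 2 (301°, 1614 m): east 1614 sin 301° = -1383.47, north 1614 cos 301° = 831.27
Leg 3 (208°, 3285 m): east 3285 sin 208° = -1542.21, north 3285 cos 208° = -2900.48
Leg 4 (281°, 1994 m): east 1994 sin 281° = -1957.36, north 1994 cos 281° = 380.47
Net displacement: -6685.23 east, -3096.76 north. Direction back to start is (6685.23, 3096.76): bearing = atan2(6685.23, 3096.76) mod 360° = 65.15° ≈ 065°.

065°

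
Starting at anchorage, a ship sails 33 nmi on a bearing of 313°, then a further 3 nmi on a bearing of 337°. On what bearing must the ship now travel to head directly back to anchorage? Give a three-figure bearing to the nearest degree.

Leg 1 (313°, 33 nmi): east 33 sin 313° = -24.13, north 33 cos 313° = 22.51
Leg 2 (337°, 3 nmi): east 3 sin 337° = -1.17, north 3 cos 337° = 2.76
Net displacement: -25.31 east, 25.27 north. Direction back to start is (25.31, -25.27): bearing = atan2(25.31, -25.27) mod 360° = 134.96° ≈ 135°.

135°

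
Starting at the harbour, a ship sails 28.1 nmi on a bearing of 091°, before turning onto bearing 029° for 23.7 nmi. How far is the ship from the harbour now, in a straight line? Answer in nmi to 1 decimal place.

44.5 nmi

Leg 1 (091°, 28.1 nmi): east 28.1 sin 91° = 28.10, north 28.1 cos 91° = -0.49
Leg 2 (029°, 23.7 nmi): east 23.7 sin 29° = 11.49, north 23.7 cos 29° = 20.73
Net: 39.59 east, 20.24 north. Distance = √((39.59)² + (20.24)²) = 44.459 nmi.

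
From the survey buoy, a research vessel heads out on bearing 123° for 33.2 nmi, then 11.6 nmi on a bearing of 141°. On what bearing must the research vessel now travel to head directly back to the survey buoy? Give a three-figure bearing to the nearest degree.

308°

Leg 1 (123°, 33.2 nmi): east 33.2 sin 123° = 27.84, north 33.2 cos 123° = -18.08
Leg 2 (141°, 11.6 nmi): east 11.6 sin 141° = 7.30, north 11.6 cos 141° = -9.01
Net displacement: 35.14 east, -27.10 north. Direction back to start is (-35.14, 27.10): bearing = atan2(-35.14, 27.10) mod 360° = 307.63° ≈ 308°.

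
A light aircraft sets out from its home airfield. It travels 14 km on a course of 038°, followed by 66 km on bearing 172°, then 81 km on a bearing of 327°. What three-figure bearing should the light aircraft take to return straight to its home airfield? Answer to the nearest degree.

Leg 1 (038°, 14 km): east 14 sin 38° = 8.62, north 14 cos 38° = 11.03
Leg 2 (172°, 66 km): east 66 sin 172° = 9.19, north 66 cos 172° = -65.36
Leg 3 (327°, 81 km): east 81 sin 327° = -44.12, north 81 cos 327° = 67.93
Net displacement: -26.31 east, 13.61 north. Direction back to start is (26.31, -13.61): bearing = atan2(26.31, -13.61) mod 360° = 117.35° ≈ 117°.

117°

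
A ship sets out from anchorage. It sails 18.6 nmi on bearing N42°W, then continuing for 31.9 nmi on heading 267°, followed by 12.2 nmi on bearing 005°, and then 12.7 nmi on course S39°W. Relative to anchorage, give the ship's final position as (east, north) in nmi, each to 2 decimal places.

Leg 1 (N42°W, 18.6 nmi): east 18.6 sin 318° = -12.45, north 18.6 cos 318° = 13.82
Leg 2 (267°, 31.9 nmi): east 31.9 sin 267° = -31.86, north 31.9 cos 267° = -1.67
Leg 3 (005°, 12.2 nmi): east 12.2 sin 5° = 1.06, north 12.2 cos 5° = 12.15
Leg 4 (S39°W, 12.7 nmi): east 12.7 sin 219° = -7.99, north 12.7 cos 219° = -9.87
Summing: -51.23 nmi east, 14.44 nmi north → (-51.23, 14.44).

(-51.23, 14.44)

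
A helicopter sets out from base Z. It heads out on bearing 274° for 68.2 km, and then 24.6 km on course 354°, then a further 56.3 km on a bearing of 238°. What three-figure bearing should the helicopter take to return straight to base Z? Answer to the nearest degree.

Leg 1 (274°, 68.2 km): east 68.2 sin 274° = -68.03, north 68.2 cos 274° = 4.76
Leg 2 (354°, 24.6 km): east 24.6 sin 354° = -2.57, north 24.6 cos 354° = 24.47
Leg 3 (238°, 56.3 km): east 56.3 sin 238° = -47.75, north 56.3 cos 238° = -29.83
Net displacement: -118.35 east, -0.61 north. Direction back to start is (118.35, 0.61): bearing = atan2(118.35, 0.61) mod 360° = 89.70° ≈ 090°.

090°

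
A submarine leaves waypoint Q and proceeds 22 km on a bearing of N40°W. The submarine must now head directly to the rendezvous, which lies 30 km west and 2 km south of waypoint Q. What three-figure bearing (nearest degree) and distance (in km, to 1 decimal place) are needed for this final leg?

220°, 24.6 km

Leg 1 (N40°W, 22 km): east 22 sin 320° = -14.14, north 22 cos 320° = 16.85
Current position: (-14.14, 16.85). Target: (-30, -2). Remaining: Δeast = -15.86, Δnorth = -18.85.
Bearing = atan2(-15.86, -18.85) mod 360° = 220.07°; distance = √((-15.86)² + (-18.85)²) = 24.636 km.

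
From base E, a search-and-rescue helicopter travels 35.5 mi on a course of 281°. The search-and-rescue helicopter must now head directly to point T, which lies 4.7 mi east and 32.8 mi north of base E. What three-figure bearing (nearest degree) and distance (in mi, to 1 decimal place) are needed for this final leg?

Leg 1 (281°, 35.5 mi): east 35.5 sin 281° = -34.85, north 35.5 cos 281° = 6.77
Current position: (-34.85, 6.77). Target: (4.7, 32.8). Remaining: Δeast = 39.55, Δnorth = 26.03.
Bearing = atan2(39.55, 26.03) mod 360° = 56.65°; distance = √((39.55)² + (26.03)²) = 47.343 mi.

057°, 47.3 mi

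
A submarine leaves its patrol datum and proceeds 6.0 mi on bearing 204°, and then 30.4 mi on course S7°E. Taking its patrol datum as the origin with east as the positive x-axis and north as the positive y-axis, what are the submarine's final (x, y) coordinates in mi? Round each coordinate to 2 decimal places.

Leg 1 (204°, 6.0 mi): east 6.0 sin 204° = -2.44, north 6.0 cos 204° = -5.48
Leg 2 (S7°E, 30.4 mi): east 30.4 sin 173° = 3.70, north 30.4 cos 173° = -30.17
Summing: 1.26 mi east, -35.65 mi north → (1.26, -35.65).

(1.26, -35.65)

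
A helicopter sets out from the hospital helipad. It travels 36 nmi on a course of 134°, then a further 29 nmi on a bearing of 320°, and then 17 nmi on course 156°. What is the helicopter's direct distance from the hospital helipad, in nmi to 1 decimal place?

Leg 1 (134°, 36 nmi): east 36 sin 134° = 25.90, north 36 cos 134° = -25.01
Leg 2 (320°, 29 nmi): east 29 sin 320° = -18.64, north 29 cos 320° = 22.22
Leg 3 (156°, 17 nmi): east 17 sin 156° = 6.91, north 17 cos 156° = -15.53
Net: 14.17 east, -18.32 north. Distance = √((14.17)² + (-18.32)²) = 23.163 nmi.

23.2 nmi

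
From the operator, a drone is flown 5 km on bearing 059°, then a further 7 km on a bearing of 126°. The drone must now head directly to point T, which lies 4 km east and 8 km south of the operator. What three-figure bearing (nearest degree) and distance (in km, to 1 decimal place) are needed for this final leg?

Leg 1 (059°, 5 km): east 5 sin 59° = 4.29, north 5 cos 59° = 2.58
Leg 2 (126°, 7 km): east 7 sin 126° = 5.66, north 7 cos 126° = -4.11
Current position: (9.95, -1.54). Target: (4, -8). Remaining: Δeast = -5.95, Δnorth = -6.46.
Bearing = atan2(-5.95, -6.46) mod 360° = 222.64°; distance = √((-5.95)² + (-6.46)²) = 8.782 km.

223°, 8.8 km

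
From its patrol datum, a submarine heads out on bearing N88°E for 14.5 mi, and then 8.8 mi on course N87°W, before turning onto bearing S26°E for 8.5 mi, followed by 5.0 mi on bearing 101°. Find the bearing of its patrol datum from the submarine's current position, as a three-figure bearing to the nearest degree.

Leg 1 (N88°E, 14.5 mi): east 14.5 sin 88° = 14.49, north 14.5 cos 88° = 0.51
Leg 2 (N87°W, 8.8 mi): east 8.8 sin 273° = -8.79, north 8.8 cos 273° = 0.46
Leg 3 (S26°E, 8.5 mi): east 8.5 sin 154° = 3.73, north 8.5 cos 154° = -7.64
Leg 4 (101°, 5.0 mi): east 5.0 sin 101° = 4.91, north 5.0 cos 101° = -0.95
Net displacement: 14.34 east, -7.63 north. Direction back to start is (-14.34, 7.63): bearing = atan2(-14.34, 7.63) mod 360° = 298.01° ≈ 298°.

298°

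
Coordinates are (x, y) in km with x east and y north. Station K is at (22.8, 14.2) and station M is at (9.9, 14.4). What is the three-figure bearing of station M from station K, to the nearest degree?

Δeast = 9.9 − 22.8 = -12.90; Δnorth = 14.4 − 14.2 = 0.20.
Bearing = atan2(Δeast, Δnorth) mod 360° = 270.89° ≈ 271°.

271°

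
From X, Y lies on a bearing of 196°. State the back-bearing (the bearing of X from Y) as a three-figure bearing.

Back-bearing = 196° − 180° = 016°.

016°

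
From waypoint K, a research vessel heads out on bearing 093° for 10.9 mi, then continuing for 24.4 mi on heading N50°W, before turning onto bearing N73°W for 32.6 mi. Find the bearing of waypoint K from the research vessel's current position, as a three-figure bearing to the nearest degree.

122°

Leg 1 (093°, 10.9 mi): east 10.9 sin 93° = 10.89, north 10.9 cos 93° = -0.57
Leg 2 (N50°W, 24.4 mi): east 24.4 sin 310° = -18.69, north 24.4 cos 310° = 15.68
Leg 3 (N73°W, 32.6 mi): east 32.6 sin 287° = -31.18, north 32.6 cos 287° = 9.53
Net displacement: -38.98 east, 24.64 north. Direction back to start is (38.98, -24.64): bearing = atan2(38.98, -24.64) mod 360° = 122.30° ≈ 122°.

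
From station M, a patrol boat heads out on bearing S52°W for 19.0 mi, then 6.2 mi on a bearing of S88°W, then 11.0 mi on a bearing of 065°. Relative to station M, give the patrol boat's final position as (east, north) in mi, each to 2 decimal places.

Leg 1 (S52°W, 19.0 mi): east 19.0 sin 232° = -14.97, north 19.0 cos 232° = -11.70
Leg 2 (S88°W, 6.2 mi): east 6.2 sin 268° = -6.20, north 6.2 cos 268° = -0.22
Leg 3 (065°, 11.0 mi): east 11.0 sin 65° = 9.97, north 11.0 cos 65° = 4.65
Summing: -11.20 mi east, -7.27 mi north → (-11.20, -7.27).

(-11.20, -7.27)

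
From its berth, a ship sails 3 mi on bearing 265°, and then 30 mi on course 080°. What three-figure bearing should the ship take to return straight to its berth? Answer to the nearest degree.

Leg 1 (265°, 3 mi): east 3 sin 265° = -2.99, north 3 cos 265° = -0.26
Leg 2 (080°, 30 mi): east 30 sin 80° = 29.54, north 30 cos 80° = 5.21
Net displacement: 26.56 east, 4.95 north. Direction back to start is (-26.56, -4.95): bearing = atan2(-26.56, -4.95) mod 360° = 259.45° ≈ 259°.

259°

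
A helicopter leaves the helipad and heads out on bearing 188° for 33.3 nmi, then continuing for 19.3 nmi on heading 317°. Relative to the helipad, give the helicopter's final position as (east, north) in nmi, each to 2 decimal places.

(-17.80, -18.86)

Leg 1 (188°, 33.3 nmi): east 33.3 sin 188° = -4.63, north 33.3 cos 188° = -32.98
Leg 2 (317°, 19.3 nmi): east 19.3 sin 317° = -13.16, north 19.3 cos 317° = 14.12
Summing: -17.80 nmi east, -18.86 nmi north → (-17.80, -18.86).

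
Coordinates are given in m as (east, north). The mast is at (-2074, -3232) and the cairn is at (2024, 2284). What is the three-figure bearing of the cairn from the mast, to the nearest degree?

Δeast = 2024 − -2074 = 4098.00; Δnorth = 2284 − -3232 = 5516.00.
Bearing = atan2(Δeast, Δnorth) mod 360° = 36.61° ≈ 037°.

037°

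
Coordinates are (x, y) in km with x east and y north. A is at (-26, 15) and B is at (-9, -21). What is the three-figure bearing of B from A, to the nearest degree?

Δeast = -9 − -26 = 17.00; Δnorth = -21 − 15 = -36.00.
Bearing = atan2(Δeast, Δnorth) mod 360° = 154.72° ≈ 155°.

155°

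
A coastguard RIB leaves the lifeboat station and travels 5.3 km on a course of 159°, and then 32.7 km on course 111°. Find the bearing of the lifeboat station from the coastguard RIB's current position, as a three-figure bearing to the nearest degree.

297°

Leg 1 (159°, 5.3 km): east 5.3 sin 159° = 1.90, north 5.3 cos 159° = -4.95
Leg 2 (111°, 32.7 km): east 32.7 sin 111° = 30.53, north 32.7 cos 111° = -11.72
Net displacement: 32.43 east, -16.67 north. Direction back to start is (-32.43, 16.67): bearing = atan2(-32.43, 16.67) mod 360° = 297.20° ≈ 297°.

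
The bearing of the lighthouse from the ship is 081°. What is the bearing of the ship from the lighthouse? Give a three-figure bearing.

261°

Back-bearing = 081° + 180° = 261°.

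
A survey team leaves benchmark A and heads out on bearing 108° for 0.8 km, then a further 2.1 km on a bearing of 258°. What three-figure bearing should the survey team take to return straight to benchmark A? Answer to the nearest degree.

Leg 1 (108°, 0.8 km): east 0.8 sin 108° = 0.76, north 0.8 cos 108° = -0.25
Leg 2 (258°, 2.1 km): east 2.1 sin 258° = -2.05, north 2.1 cos 258° = -0.44
Net displacement: -1.29 east, -0.68 north. Direction back to start is (1.29, 0.68): bearing = atan2(1.29, 0.68) mod 360° = 62.13° ≈ 062°.

062°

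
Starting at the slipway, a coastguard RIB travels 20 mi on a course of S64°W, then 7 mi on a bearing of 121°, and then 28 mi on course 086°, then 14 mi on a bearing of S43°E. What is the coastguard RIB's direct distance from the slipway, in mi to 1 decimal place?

Leg 1 (S64°W, 20 mi): east 20 sin 244° = -17.98, north 20 cos 244° = -8.77
Leg 2 (121°, 7 mi): east 7 sin 121° = 6.00, north 7 cos 121° = -3.61
Leg 3 (086°, 28 mi): east 28 sin 86° = 27.93, north 28 cos 86° = 1.95
Leg 4 (S43°E, 14 mi): east 14 sin 137° = 9.55, north 14 cos 137° = -10.24
Net: 25.50 east, -20.66 north. Distance = √((25.50)² + (-20.66)²) = 32.821 mi.

32.8 mi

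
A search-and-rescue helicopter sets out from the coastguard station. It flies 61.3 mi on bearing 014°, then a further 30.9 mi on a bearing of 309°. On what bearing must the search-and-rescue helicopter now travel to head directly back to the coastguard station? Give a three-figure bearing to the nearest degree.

173°

Leg 1 (014°, 61.3 mi): east 61.3 sin 14° = 14.83, north 61.3 cos 14° = 59.48
Leg 2 (309°, 30.9 mi): east 30.9 sin 309° = -24.01, north 30.9 cos 309° = 19.45
Net displacement: -9.18 east, 78.93 north. Direction back to start is (9.18, -78.93): bearing = atan2(9.18, -78.93) mod 360° = 173.36° ≈ 173°.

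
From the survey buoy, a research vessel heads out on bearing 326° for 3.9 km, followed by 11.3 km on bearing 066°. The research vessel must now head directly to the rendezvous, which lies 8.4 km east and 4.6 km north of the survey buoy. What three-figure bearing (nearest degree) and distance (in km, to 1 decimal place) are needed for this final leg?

Leg 1 (326°, 3.9 km): east 3.9 sin 326° = -2.18, north 3.9 cos 326° = 3.23
Leg 2 (066°, 11.3 km): east 11.3 sin 66° = 10.32, north 11.3 cos 66° = 4.60
Current position: (8.14, 7.83). Target: (8.4, 4.6). Remaining: Δeast = 0.26, Δnorth = -3.23.
Bearing = atan2(0.26, -3.23) mod 360° = 175.44°; distance = √((0.26)² + (-3.23)²) = 3.240 km.

175°, 3.2 km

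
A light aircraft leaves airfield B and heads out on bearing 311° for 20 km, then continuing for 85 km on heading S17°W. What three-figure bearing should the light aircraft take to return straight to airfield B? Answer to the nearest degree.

030°

Leg 1 (311°, 20 km): east 20 sin 311° = -15.09, north 20 cos 311° = 13.12
Leg 2 (S17°W, 85 km): east 85 sin 197° = -24.85, north 85 cos 197° = -81.29
Net displacement: -39.95 east, -68.16 north. Direction back to start is (39.95, 68.16): bearing = atan2(39.95, 68.16) mod 360° = 30.37° ≈ 030°.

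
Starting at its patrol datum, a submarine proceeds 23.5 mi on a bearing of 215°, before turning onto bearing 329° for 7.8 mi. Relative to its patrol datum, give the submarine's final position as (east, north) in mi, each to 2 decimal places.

Leg 1 (215°, 23.5 mi): east 23.5 sin 215° = -13.48, north 23.5 cos 215° = -19.25
Leg 2 (329°, 7.8 mi): east 7.8 sin 329° = -4.02, north 7.8 cos 329° = 6.69
Summing: -17.50 mi east, -12.56 mi north → (-17.50, -12.56).

(-17.50, -12.56)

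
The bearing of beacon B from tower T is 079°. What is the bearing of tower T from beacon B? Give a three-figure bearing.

259°

Back-bearing = 079° + 180° = 259°.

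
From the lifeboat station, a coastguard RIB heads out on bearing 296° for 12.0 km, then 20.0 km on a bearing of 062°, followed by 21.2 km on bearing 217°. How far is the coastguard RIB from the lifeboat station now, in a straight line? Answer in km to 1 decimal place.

Leg 1 (296°, 12.0 km): east 12.0 sin 296° = -10.79, north 12.0 cos 296° = 5.26
Leg 2 (062°, 20.0 km): east 20.0 sin 62° = 17.66, north 20.0 cos 62° = 9.39
Leg 3 (217°, 21.2 km): east 21.2 sin 217° = -12.76, north 21.2 cos 217° = -16.93
Net: -5.89 east, -2.28 north. Distance = √((-5.89)² + (-2.28)²) = 6.312 km.

6.3 km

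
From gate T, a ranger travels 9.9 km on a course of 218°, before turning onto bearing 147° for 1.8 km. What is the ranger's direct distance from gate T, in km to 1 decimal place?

Leg 1 (218°, 9.9 km): east 9.9 sin 218° = -6.10, north 9.9 cos 218° = -7.80
Leg 2 (147°, 1.8 km): east 1.8 sin 147° = 0.98, north 1.8 cos 147° = -1.51
Net: -5.11 east, -9.31 north. Distance = √((-5.11)² + (-9.31)²) = 10.623 km.

10.6 km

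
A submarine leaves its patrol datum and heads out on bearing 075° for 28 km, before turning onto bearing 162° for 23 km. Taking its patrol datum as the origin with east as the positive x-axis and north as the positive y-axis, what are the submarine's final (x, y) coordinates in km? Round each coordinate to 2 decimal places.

Leg 1 (075°, 28 km): east 28 sin 75° = 27.05, north 28 cos 75° = 7.25
Leg 2 (162°, 23 km): east 23 sin 162° = 7.11, north 23 cos 162° = -21.87
Summing: 34.15 km east, -14.63 km north → (34.15, -14.63).

(34.15, -14.63)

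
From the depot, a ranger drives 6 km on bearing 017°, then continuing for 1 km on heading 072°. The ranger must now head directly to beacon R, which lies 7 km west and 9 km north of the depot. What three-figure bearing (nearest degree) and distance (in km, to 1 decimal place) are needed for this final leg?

287°, 10.1 km

Leg 1 (017°, 6 km): east 6 sin 17° = 1.75, north 6 cos 17° = 5.74
Leg 2 (072°, 1 km): east 1 sin 72° = 0.95, north 1 cos 72° = 0.31
Current position: (2.71, 6.05). Target: (-7, 9). Remaining: Δeast = -9.71, Δnorth = 2.95.
Bearing = atan2(-9.71, 2.95) mod 360° = 286.92°; distance = √((-9.71)² + (2.95)²) = 10.145 km.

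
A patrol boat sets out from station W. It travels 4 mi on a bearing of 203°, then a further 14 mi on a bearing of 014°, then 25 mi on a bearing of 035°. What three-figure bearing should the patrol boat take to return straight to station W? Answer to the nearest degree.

Leg 1 (203°, 4 mi): east 4 sin 203° = -1.56, north 4 cos 203° = -3.68
Leg 2 (014°, 14 mi): east 14 sin 14° = 3.39, north 14 cos 14° = 13.58
Leg 3 (035°, 25 mi): east 25 sin 35° = 14.34, north 25 cos 35° = 20.48
Net displacement: 16.16 east, 30.38 north. Direction back to start is (-16.16, -30.38): bearing = atan2(-16.16, -30.38) mod 360° = 208.01° ≈ 208°.

208°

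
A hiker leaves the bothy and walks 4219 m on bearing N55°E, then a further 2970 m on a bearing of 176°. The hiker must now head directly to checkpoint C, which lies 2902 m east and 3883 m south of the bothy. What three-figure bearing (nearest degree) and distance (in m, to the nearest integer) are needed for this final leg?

193°, 3426 m

Leg 1 (N55°E, 4219 m): east 4219 sin 55° = 3456.00, north 4219 cos 55° = 2419.92
Leg 2 (176°, 2970 m): east 2970 sin 176° = 207.18, north 2970 cos 176° = -2962.77
Current position: (3663.18, -542.85). Target: (2902, -3883). Remaining: Δeast = -761.18, Δnorth = -3340.15.
Bearing = atan2(-761.18, -3340.15) mod 360° = 192.84°; distance = √((-761.18)² + (-3340.15)²) = 3425.788 m.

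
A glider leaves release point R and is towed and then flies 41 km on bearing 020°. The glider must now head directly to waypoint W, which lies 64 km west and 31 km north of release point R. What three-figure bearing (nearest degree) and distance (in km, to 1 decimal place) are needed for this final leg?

264°, 78.4 km

Leg 1 (020°, 41 km): east 41 sin 20° = 14.02, north 41 cos 20° = 38.53
Current position: (14.02, 38.53). Target: (-64, 31). Remaining: Δeast = -78.02, Δnorth = -7.53.
Bearing = atan2(-78.02, -7.53) mod 360° = 264.49°; distance = √((-78.02)² + (-7.53)²) = 78.385 km.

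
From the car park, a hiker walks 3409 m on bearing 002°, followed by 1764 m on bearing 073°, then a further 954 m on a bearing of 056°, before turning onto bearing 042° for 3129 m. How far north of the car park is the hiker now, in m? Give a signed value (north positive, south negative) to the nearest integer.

Leg 1 (002°, 3409 m): east 3409 sin 2° = 118.97, north 3409 cos 2° = 3406.92
Leg 2 (073°, 1764 m): east 1764 sin 73° = 1686.92, north 1764 cos 73° = 515.74
Leg 3 (056°, 954 m): east 954 sin 56° = 790.90, north 954 cos 56° = 533.47
Leg 4 (042°, 3129 m): east 3129 sin 42° = 2093.71, north 3129 cos 42° = 2325.30
Net north component: 6781.44 m.

6781 m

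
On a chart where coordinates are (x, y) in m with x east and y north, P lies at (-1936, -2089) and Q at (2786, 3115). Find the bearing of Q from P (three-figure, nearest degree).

042°

Δeast = 2786 − -1936 = 4722.00; Δnorth = 3115 − -2089 = 5204.00.
Bearing = atan2(Δeast, Δnorth) mod 360° = 42.22° ≈ 042°.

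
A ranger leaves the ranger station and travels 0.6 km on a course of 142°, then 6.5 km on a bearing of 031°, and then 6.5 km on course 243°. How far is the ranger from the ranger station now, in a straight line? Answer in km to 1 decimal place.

Leg 1 (142°, 0.6 km): east 0.6 sin 142° = 0.37, north 0.6 cos 142° = -0.47
Leg 2 (031°, 6.5 km): east 6.5 sin 31° = 3.35, north 6.5 cos 31° = 5.57
Leg 3 (243°, 6.5 km): east 6.5 sin 243° = -5.79, north 6.5 cos 243° = -2.95
Net: -2.07 east, 2.15 north. Distance = √((-2.07)² + (2.15)²) = 2.986 km.

3.0 km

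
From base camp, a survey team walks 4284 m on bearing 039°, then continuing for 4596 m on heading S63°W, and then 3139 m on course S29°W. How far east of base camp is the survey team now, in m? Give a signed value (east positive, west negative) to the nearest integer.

Leg 1 (039°, 4284 m): east 4284 sin 39° = 2696.01, north 4284 cos 39° = 3329.29
Leg 2 (S63°W, 4596 m): east 4596 sin 243° = -4095.07, north 4596 cos 243° = -2086.54
Leg 3 (S29°W, 3139 m): east 3139 sin 209° = -1521.82, north 3139 cos 209° = -2745.43
Net east component: -2920.87 m.

-2921 m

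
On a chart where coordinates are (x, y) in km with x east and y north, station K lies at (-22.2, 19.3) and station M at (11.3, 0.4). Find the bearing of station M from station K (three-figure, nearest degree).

Δeast = 11.3 − -22.2 = 33.50; Δnorth = 0.4 − 19.3 = -18.90.
Bearing = atan2(Δeast, Δnorth) mod 360° = 119.43° ≈ 119°.

119°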